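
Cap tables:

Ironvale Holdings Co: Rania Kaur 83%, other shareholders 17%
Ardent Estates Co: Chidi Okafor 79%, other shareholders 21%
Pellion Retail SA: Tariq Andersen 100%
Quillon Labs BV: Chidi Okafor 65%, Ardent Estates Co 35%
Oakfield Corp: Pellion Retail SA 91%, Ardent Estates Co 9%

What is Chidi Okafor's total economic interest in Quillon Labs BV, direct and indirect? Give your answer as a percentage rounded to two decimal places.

Chidi reaches Quillon along 2 paths.
Direct stake: 65% = 65%.
Via Ardent: 79% × 35% = 27.65%.
Total: 65% + 27.65% = 92.65%.

92.65%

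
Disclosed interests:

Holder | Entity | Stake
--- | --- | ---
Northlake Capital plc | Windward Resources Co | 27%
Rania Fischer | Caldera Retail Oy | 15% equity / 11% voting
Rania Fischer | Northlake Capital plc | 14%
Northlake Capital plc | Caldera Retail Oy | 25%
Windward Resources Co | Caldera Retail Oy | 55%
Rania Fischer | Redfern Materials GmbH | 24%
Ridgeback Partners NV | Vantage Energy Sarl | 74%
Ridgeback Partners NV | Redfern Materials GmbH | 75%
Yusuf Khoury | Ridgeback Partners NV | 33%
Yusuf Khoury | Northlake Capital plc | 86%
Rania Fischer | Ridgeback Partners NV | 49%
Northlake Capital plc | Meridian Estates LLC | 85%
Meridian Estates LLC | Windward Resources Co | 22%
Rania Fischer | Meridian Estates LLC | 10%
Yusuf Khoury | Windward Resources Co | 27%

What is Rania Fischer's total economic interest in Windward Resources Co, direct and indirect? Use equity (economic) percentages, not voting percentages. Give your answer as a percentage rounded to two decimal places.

8.60%

Rania reaches Windward along 3 paths.
Via Northlake: 14% × 27% = 3.78%.
Via Meridian: 10% × 22% = 2.2%.
Via Northlake → Meridian: 14% × 85% × 22% = 2.618%.
Total: 3.78% + 2.2% + 2.618% = 8.598%.
Rounded: 8.60%.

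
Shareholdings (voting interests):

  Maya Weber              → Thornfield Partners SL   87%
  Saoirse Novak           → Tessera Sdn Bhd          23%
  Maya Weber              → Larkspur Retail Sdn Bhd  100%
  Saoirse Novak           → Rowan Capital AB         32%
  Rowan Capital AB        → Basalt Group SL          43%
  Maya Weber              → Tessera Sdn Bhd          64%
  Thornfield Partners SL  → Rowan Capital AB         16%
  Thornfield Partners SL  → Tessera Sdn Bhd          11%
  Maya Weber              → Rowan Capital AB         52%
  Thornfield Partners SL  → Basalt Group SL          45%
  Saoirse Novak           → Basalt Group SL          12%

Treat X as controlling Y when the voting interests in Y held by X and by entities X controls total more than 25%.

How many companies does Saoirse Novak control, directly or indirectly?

Saoirse holds 32% of Rowan, so Saoirse controls Rowan.
Rowan and Saoirse together hold 43% + 12% = 55% of Basalt, so Saoirse controls Basalt.
No other company's threshold is met.
Saoirse controls 2 companies.

2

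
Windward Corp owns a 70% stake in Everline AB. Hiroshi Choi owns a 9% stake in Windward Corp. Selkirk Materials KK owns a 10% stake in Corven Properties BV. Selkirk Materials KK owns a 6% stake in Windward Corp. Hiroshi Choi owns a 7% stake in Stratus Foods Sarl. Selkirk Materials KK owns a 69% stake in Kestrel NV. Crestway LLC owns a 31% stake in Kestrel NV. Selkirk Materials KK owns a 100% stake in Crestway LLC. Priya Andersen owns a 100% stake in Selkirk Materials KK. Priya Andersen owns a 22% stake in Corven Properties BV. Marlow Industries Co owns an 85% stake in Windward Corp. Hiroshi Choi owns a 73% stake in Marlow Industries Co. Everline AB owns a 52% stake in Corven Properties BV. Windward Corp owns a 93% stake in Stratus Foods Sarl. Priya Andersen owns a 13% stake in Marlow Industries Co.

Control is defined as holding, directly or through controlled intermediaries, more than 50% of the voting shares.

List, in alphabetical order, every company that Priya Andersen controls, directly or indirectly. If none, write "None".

Crestway LLC, Kestrel NV, Selkirk Materials KK

Priya holds 100% of Selkirk, so Priya controls Selkirk.
Selkirk holds 100% of Crestway, so Priya controls Crestway.
Selkirk and Crestway together hold 69% + 31% = 100% of Kestrel, so Priya controls Kestrel.
No other company's threshold is met.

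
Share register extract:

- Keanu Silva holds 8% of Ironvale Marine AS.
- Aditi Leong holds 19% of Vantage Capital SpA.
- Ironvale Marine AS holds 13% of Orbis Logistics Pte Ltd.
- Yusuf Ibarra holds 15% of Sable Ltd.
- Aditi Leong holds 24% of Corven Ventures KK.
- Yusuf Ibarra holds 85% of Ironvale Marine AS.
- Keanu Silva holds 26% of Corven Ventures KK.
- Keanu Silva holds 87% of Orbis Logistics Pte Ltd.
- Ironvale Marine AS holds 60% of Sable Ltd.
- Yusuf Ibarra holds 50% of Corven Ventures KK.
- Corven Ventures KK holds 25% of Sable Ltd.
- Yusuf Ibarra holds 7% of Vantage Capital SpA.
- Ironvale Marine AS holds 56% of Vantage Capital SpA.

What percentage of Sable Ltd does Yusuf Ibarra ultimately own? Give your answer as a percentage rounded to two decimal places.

Yusuf reaches Sable along 3 paths.
Direct stake: 15% = 15%.
Via Corven: 50% × 25% = 12.5%.
Via Ironvale: 85% × 60% = 51%.
Total: 15% + 12.5% + 51% = 78.5%.
Rounded: 78.50%.

78.50%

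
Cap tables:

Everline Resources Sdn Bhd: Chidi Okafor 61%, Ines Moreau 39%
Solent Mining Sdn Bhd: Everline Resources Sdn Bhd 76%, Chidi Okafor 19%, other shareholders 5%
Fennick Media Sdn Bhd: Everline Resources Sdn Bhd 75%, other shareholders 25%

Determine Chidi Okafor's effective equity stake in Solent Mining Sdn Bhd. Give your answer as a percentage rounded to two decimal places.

65.36%

Chidi reaches Solent along 2 paths.
Via Everline: 61% × 76% = 46.36%.
Direct stake: 19% = 19%.
Total: 46.36% + 19% = 65.36%.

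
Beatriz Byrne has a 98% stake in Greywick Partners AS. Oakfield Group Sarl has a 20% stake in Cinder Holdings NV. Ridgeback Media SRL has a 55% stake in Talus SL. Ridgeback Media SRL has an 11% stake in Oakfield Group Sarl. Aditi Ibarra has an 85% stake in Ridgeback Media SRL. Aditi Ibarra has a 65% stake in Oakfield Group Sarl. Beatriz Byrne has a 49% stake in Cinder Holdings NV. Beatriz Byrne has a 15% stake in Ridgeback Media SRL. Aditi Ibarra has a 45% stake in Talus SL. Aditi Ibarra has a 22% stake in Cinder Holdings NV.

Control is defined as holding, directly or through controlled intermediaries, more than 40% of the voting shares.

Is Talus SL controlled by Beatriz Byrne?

Beatriz holds 49% of Cinder, so Beatriz controls Cinder.
Beatriz holds 98% of Greywick, so Beatriz controls Greywick.
Neither Beatriz nor any entity Beatriz controls holds any voting interest in Talus.
So Beatriz does not control Talus.

No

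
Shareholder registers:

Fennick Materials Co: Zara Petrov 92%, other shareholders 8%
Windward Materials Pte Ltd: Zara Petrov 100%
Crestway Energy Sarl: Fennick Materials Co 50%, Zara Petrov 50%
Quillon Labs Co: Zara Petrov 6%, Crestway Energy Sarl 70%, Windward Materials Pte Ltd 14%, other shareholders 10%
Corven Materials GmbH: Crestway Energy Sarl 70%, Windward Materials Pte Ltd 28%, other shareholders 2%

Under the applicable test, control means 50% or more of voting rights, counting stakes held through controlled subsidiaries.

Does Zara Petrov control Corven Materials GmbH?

Zara holds 100% of Windward, so Zara controls Windward.
Zara holds 92% of Fennick, so Zara controls Fennick.
Fennick and Zara together hold 50% + 50% = 100% of Crestway, so Zara controls Crestway.
Crestway and Windward together hold 70% + 28% = 98% of Corven, so Zara controls Corven.

Yes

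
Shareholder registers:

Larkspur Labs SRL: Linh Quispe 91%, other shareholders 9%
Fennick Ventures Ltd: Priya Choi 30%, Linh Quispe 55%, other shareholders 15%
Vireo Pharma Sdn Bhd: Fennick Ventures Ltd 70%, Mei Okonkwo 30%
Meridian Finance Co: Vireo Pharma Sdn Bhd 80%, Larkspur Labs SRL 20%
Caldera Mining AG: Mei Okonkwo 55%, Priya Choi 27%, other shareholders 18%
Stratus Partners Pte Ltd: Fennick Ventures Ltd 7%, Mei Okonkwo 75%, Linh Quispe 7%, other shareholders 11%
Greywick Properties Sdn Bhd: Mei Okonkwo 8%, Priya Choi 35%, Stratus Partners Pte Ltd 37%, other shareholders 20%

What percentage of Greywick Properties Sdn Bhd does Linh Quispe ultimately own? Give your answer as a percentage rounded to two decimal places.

Linh reaches Greywick along 2 paths.
Via Fennick → Stratus: 55% × 7% × 37% = 1.4245%.
Via Stratus: 7% × 37% = 2.59%.
Total: 1.4245% + 2.59% = 4.0145%.
Rounded: 4.01%.

4.01%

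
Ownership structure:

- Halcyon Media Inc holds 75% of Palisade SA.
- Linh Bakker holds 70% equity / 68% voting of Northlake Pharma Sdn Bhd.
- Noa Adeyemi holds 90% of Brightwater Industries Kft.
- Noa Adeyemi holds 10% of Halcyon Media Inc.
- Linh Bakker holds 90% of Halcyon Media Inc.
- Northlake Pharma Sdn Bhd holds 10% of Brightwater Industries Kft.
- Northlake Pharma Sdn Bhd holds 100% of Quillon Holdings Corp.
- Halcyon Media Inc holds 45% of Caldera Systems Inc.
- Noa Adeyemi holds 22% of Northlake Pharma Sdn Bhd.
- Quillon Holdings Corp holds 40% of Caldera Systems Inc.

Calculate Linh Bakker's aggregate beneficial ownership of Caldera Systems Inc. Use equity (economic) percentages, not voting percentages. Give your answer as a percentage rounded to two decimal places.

Linh reaches Caldera along 2 paths.
Via Northlake → Quillon: 70% × 100% × 40% = 28%.
Via Halcyon: 90% × 45% = 40.5%.
Total: 28% + 40.5% = 68.5%.
Rounded: 68.50%.

68.50%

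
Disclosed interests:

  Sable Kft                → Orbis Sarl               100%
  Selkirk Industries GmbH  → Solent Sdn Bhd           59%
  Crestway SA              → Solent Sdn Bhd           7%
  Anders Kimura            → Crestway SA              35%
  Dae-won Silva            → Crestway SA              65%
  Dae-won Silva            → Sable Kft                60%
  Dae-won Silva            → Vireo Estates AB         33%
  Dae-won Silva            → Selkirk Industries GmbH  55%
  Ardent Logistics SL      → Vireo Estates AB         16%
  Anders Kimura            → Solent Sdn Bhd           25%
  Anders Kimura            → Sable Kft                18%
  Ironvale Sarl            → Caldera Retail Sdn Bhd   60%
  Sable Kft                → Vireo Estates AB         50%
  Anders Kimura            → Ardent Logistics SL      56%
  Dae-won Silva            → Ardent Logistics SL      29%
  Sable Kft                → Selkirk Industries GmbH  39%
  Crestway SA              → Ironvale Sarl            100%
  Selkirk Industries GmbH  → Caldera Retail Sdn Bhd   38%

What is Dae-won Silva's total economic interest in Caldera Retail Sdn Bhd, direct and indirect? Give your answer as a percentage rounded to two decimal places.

68.79%

Dae-won reaches Caldera along 3 paths.
Via Crestway → Ironvale: 65% × 100% × 60% = 39%.
Via Sable → Selkirk: 60% × 39% × 38% = 8.892%.
Via Selkirk: 55% × 38% = 20.9%.
Total: 39% + 8.892% + 20.9% = 68.792%.
Rounded: 68.79%.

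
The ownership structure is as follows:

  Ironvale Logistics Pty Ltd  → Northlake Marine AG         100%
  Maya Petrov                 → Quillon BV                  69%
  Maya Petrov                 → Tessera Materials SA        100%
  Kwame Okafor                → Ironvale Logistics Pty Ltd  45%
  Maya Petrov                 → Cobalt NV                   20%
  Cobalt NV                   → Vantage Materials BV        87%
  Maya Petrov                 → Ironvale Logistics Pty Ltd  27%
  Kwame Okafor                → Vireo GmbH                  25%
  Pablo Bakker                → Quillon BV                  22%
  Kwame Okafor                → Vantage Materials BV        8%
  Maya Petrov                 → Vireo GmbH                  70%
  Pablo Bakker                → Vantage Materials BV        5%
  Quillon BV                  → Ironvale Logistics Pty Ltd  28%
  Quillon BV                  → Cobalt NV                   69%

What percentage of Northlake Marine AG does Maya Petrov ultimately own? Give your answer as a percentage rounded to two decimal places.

Maya reaches Northlake along 2 paths.
Via Ironvale: 27% × 100% = 27%.
Via Quillon → Ironvale: 69% × 28% × 100% = 19.32%.
Total: 27% + 19.32% = 46.32%.

46.32%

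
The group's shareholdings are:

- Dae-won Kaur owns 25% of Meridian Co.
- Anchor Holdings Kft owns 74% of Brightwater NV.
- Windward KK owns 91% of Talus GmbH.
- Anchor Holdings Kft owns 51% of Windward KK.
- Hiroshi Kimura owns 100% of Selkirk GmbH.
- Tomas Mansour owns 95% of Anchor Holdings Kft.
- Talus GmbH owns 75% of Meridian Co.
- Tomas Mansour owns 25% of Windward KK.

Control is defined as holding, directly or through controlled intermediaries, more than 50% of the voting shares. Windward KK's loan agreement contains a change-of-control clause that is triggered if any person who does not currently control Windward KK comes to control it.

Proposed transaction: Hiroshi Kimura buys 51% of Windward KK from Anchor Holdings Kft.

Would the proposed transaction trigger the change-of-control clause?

Yes

The purchase adds only to Hiroshi's holdings (Anchor's stake shrinks), so Hiroshi is the only person who could newly come to control Windward.
Hiroshi holds 100% of Selkirk, so Hiroshi controls Selkirk.
Neither Hiroshi nor any entity Hiroshi controls holds any voting interest in Windward.
So before the transaction, Hiroshi does not control Windward.
After the purchase, Hiroshi holds 51% of Windward directly, and Anchor's stake falls to 0%.
Hiroshi holds 51% of Windward, so Hiroshi controls Windward.
Hiroshi did not control Windward before and does after, so the clause is triggered.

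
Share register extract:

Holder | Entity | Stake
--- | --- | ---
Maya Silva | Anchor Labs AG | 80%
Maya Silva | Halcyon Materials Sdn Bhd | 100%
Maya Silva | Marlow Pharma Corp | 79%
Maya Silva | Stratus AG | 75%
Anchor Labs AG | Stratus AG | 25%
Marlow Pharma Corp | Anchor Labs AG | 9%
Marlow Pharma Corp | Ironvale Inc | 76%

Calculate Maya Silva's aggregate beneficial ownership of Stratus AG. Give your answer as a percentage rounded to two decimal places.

Maya reaches Stratus along 3 paths.
Direct stake: 75% = 75%.
Via Anchor: 80% × 25% = 20%.
Via Marlow → Anchor: 79% × 9% × 25% = 1.7775%.
Total: 75% + 20% + 1.7775% = 96.7775%.
Rounded: 96.78%.

96.78%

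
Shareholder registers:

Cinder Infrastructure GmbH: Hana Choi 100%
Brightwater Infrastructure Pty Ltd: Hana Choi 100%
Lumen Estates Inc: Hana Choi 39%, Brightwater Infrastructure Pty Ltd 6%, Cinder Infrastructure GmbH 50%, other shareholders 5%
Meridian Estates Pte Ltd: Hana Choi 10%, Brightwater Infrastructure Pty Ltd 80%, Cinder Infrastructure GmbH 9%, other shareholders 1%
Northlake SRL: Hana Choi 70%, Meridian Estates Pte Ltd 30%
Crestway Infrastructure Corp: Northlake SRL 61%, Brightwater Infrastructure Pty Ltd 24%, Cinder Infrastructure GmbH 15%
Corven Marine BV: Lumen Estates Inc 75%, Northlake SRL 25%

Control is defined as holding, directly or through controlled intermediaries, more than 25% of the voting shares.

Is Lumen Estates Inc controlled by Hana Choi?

Yes

Hana holds 100% of Brightwater, so Hana controls Brightwater.
Hana holds 100% of Cinder, so Hana controls Cinder.
Hana and Brightwater and Cinder together hold 39% + 6% + 50% = 95% of Lumen, so Hana controls Lumen.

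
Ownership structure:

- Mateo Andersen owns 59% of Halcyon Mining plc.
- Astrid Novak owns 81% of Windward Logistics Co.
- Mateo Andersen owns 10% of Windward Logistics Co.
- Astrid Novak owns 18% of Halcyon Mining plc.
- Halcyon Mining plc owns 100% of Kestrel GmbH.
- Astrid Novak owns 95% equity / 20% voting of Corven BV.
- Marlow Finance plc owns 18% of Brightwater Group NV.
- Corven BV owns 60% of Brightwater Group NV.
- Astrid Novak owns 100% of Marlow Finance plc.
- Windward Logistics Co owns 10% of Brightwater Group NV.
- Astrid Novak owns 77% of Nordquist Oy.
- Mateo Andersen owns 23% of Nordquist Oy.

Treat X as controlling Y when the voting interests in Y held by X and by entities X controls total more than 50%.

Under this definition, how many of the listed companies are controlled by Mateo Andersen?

Mateo holds 59% of Halcyon, so Mateo controls Halcyon.
Halcyon holds 100% of Kestrel, so Mateo controls Kestrel.
No other company's threshold is met.
Mateo controls 2 companies.

2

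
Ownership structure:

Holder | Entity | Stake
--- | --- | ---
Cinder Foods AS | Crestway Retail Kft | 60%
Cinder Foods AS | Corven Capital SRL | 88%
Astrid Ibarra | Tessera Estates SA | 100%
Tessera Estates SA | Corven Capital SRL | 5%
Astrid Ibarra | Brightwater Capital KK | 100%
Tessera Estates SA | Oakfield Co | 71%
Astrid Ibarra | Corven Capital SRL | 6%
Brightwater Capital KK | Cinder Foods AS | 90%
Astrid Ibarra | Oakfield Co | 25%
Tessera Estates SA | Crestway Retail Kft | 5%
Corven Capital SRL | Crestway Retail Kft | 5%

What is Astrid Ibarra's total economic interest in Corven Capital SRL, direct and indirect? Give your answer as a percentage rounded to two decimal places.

Astrid reaches Corven along 3 paths.
Via Tessera: 100% × 5% = 5%.
Via Brightwater → Cinder: 100% × 90% × 88% = 79.2%.
Direct stake: 6% = 6%.
Total: 5% + 79.2% + 6% = 90.2%.
Rounded: 90.20%.

90.20%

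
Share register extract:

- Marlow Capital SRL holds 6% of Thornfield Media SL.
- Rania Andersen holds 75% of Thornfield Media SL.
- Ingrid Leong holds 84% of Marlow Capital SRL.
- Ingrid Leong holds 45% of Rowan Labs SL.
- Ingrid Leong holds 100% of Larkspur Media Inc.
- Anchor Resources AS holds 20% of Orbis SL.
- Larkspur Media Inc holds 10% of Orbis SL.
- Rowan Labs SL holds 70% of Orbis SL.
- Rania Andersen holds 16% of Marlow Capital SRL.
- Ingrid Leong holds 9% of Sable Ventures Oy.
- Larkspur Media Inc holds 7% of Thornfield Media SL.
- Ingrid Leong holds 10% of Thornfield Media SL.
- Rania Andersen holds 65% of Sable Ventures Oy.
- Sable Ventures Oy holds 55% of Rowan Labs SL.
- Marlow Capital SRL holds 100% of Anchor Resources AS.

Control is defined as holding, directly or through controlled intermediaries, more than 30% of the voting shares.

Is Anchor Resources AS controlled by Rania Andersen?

No

Rania holds 65% of Sable, so Rania controls Sable.
Rania holds 75% of Thornfield, so Rania controls Thornfield.
Sable holds 55% of Rowan, so Rania controls Rowan.
Rowan holds 70% of Orbis, so Rania controls Orbis.
Neither Rania nor any entity Rania controls holds any voting interest in Anchor.
So Rania does not control Anchor.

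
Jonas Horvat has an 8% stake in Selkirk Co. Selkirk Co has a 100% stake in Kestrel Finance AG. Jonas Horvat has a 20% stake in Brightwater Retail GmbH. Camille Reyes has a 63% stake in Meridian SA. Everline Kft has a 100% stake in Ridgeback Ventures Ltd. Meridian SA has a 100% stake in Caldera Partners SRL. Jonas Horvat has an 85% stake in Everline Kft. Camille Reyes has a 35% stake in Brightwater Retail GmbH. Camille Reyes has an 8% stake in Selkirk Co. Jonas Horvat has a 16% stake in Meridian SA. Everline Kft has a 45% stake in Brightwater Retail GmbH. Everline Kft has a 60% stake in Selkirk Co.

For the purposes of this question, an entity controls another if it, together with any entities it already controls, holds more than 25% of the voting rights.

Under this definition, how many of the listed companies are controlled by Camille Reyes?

3

Camille holds 35% of Brightwater, so Camille controls Brightwater.
Camille holds 63% of Meridian, so Camille controls Meridian.
Meridian holds 100% of Caldera, so Camille controls Caldera.
No other company's threshold is met.
Camille controls 3 companies.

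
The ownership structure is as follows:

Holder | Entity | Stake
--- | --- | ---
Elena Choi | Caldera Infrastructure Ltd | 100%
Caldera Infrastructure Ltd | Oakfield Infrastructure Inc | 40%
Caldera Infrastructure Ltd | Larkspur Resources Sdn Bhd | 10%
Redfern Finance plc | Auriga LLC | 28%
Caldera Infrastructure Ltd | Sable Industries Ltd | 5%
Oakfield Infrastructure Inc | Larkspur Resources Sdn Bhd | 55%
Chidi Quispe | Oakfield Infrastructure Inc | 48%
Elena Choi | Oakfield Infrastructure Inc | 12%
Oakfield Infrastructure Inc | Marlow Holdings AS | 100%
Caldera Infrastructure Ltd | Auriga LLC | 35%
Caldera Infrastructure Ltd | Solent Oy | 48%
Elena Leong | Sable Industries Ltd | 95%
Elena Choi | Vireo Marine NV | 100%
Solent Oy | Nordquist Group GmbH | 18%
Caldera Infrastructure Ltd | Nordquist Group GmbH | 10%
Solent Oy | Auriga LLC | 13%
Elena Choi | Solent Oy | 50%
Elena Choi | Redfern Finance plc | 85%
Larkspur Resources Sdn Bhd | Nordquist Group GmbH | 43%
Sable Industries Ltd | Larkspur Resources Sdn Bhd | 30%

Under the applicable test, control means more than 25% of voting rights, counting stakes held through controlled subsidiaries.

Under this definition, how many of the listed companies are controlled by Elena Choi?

Elena Choi holds 100% of Caldera, so Elena Choi controls Caldera.
Elena Choi holds 100% of Vireo, so Elena Choi controls Vireo.
Caldera and Elena Choi together hold 40% + 12% = 52% of Oakfield, so Elena Choi controls Oakfield.
Caldera and Elena Choi together hold 48% + 50% = 98% of Solent, so Elena Choi controls Solent.
Oakfield and Caldera together hold 55% + 10% = 65% of Larkspur, so Elena Choi controls Larkspur.
Caldera and Solent and Larkspur together hold 10% + 18% + 43% = 71% of Nordquist, so Elena Choi controls Nordquist.
Elena Choi holds 85% of Redfern, so Elena Choi controls Redfern.
Redfern and Solent and Caldera together hold 28% + 13% + 35% = 76% of Auriga, so Elena Choi controls Auriga.
Oakfield holds 100% of Marlow, so Elena Choi controls Marlow.
No other company's threshold is met.
Elena Choi controls 9 companies.

9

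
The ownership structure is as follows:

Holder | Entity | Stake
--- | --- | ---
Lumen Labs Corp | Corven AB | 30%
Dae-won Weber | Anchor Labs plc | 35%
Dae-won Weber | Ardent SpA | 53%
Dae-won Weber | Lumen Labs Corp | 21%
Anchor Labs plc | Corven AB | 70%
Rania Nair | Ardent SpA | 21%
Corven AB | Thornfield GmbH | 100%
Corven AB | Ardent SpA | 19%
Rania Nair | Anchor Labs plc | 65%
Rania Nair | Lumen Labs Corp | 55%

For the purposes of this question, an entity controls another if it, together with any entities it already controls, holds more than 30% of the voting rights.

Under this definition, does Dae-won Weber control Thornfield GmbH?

Yes

Dae-won holds 35% of Anchor, so Dae-won controls Anchor.
Anchor holds 70% of Corven, so Dae-won controls Corven.
Corven holds 100% of Thornfield, so Dae-won controls Thornfield.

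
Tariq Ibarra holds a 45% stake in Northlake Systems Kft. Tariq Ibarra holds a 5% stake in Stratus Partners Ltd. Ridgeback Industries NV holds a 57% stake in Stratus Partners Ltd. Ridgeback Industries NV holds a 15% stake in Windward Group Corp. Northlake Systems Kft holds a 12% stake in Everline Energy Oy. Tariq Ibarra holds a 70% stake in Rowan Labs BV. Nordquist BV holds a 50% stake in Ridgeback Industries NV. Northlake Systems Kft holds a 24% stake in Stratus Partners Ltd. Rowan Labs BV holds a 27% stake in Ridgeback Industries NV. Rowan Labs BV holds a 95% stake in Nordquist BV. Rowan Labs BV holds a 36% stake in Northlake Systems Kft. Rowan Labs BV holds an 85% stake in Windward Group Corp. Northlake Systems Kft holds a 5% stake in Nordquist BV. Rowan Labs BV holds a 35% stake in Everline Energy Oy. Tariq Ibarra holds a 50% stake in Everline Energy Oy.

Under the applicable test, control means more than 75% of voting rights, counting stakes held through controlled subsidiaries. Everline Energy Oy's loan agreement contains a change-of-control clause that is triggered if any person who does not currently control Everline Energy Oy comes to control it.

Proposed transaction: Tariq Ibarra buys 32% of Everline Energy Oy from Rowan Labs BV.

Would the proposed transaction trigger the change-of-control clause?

Yes

The purchase adds only to Tariq's holdings (Rowan's stake shrinks), so Tariq is the only person who could newly come to control Everline.
Tariq's largest direct stake is 70% in Rowan, which does not meet the threshold, so Tariq controls no company.
In Everline, Tariq's side holds only 50%, not > 75%.
So before the transaction, Tariq does not control Everline.
After the purchase, Tariq's direct stake in Everline rises to 50% + 32% = 82%, and Rowan's stake falls to 3%.
Tariq holds 82% of Everline, so Tariq controls Everline.
Tariq did not control Everline before and does after, so the clause is triggered.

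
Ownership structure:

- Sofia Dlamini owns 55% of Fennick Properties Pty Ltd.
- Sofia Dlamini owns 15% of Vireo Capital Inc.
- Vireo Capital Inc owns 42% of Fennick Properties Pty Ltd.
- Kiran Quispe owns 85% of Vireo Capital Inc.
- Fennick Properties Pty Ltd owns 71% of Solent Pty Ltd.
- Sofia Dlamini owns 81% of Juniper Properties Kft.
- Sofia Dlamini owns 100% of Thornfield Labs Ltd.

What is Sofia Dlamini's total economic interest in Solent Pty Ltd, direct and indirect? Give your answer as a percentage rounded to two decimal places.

43.52%

Sofia reaches Solent along 2 paths.
Via Fennick: 55% × 71% = 39.05%.
Via Vireo → Fennick: 15% × 42% × 71% = 4.473%.
Total: 39.05% + 4.473% = 43.523%.
Rounded: 43.52%.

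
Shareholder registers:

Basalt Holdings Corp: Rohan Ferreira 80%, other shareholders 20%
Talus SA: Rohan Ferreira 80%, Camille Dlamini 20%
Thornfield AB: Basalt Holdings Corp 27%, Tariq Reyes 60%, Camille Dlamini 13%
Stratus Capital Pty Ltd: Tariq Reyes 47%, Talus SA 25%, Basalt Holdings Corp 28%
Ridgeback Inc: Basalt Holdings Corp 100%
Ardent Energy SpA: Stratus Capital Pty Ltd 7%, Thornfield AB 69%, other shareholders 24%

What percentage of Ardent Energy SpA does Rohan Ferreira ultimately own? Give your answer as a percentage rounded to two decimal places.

17.87%

Rohan reaches Ardent along 3 paths.
Via Talus → Stratus: 80% × 25% × 7% = 1.4%.
Via Basalt → Stratus: 80% × 28% × 7% = 1.568%.
Via Basalt → Thornfield: 80% × 27% × 69% = 14.904%.
Total: 1.4% + 1.568% + 14.904% = 17.872%.
Rounded: 17.87%.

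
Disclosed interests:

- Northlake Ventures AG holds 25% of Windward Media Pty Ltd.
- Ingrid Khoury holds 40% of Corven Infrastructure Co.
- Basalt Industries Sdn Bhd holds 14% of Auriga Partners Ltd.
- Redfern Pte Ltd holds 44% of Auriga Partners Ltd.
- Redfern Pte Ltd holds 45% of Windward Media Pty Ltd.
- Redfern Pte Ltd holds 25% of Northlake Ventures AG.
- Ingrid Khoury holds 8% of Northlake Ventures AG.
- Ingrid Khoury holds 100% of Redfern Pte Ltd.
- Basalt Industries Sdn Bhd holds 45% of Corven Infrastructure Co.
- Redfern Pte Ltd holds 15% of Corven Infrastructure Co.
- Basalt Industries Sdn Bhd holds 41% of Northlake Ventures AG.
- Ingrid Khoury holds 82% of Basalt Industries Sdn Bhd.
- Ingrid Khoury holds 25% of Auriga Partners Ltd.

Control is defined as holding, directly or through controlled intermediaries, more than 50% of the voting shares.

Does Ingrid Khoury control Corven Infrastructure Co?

Yes

Ingrid holds 100% of Redfern, so Ingrid controls Redfern.
Ingrid holds 82% of Basalt, so Ingrid controls Basalt.
Redfern and Basalt and Ingrid together hold 15% + 45% + 40% = 100% of Corven, so Ingrid controls Corven.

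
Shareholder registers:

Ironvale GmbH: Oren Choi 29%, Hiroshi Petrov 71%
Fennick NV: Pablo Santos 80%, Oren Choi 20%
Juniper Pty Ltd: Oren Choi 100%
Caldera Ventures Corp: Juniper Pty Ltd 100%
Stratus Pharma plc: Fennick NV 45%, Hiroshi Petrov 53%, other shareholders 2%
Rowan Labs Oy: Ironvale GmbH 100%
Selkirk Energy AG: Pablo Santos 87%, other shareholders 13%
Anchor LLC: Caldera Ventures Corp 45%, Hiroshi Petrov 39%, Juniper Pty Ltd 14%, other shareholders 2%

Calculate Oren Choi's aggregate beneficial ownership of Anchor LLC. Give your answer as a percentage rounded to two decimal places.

Oren reaches Anchor along 2 paths.
Via Juniper → Caldera: 100% × 100% × 45% = 45%.
Via Juniper: 100% × 14% = 14%.
Total: 45% + 14% = 59%.
Rounded: 59.00%.

59.00%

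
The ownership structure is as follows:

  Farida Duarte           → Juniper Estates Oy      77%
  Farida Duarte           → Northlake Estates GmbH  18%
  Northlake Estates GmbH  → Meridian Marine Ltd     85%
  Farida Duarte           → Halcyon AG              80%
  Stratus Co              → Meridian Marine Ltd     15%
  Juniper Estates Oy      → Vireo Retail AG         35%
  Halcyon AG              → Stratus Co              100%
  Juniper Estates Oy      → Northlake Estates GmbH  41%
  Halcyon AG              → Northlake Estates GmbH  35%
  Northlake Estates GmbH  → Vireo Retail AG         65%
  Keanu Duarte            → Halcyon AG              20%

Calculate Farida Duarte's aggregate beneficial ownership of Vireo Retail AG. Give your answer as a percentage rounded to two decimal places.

Farida reaches Vireo along 4 paths.
Via Halcyon → Northlake: 80% × 35% × 65% = 18.2%.
Via Northlake: 18% × 65% = 11.7%.
Via Juniper → Northlake: 77% × 41% × 65% = 20.5205%.
Via Juniper: 77% × 35% = 26.95%.
Total: 18.2% + 11.7% + 20.5205% + 26.95% = 77.3705%.
Rounded: 77.37%.

77.37%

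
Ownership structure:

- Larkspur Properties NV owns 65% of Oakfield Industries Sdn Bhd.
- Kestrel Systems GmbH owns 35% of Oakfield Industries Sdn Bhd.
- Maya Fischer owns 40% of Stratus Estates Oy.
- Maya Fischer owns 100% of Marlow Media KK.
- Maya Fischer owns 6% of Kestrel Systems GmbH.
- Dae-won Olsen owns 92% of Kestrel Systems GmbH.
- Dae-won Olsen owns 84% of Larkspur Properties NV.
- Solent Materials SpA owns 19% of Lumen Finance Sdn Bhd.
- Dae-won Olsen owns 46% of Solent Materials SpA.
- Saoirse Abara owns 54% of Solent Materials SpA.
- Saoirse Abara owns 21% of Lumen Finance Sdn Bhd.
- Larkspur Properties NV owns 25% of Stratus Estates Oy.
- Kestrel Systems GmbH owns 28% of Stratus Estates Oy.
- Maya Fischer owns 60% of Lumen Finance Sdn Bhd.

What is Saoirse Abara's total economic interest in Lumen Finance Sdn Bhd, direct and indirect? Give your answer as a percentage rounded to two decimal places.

31.26%

Saoirse reaches Lumen along 2 paths.
Via Solent: 54% × 19% = 10.26%.
Direct stake: 21% = 21%.
Total: 10.26% + 21% = 31.26%.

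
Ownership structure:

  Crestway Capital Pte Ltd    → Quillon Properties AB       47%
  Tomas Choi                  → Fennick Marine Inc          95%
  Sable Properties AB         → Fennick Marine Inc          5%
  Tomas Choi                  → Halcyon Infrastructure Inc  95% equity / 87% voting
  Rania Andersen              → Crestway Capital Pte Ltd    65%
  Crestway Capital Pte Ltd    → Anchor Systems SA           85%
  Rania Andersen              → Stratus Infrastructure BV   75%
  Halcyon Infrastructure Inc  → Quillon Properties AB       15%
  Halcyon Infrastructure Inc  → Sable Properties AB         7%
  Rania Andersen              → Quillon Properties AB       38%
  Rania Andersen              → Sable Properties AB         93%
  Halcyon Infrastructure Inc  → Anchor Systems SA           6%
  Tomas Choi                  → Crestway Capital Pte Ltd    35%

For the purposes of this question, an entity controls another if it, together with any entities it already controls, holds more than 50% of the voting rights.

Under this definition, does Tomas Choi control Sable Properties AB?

No

Tomas holds 87% of Halcyon, so Tomas controls Halcyon.
Tomas holds 95% of Fennick, so Tomas controls Fennick.
In Sable, Tomas's side holds only 7%, not > 50%.
So Tomas does not control Sable.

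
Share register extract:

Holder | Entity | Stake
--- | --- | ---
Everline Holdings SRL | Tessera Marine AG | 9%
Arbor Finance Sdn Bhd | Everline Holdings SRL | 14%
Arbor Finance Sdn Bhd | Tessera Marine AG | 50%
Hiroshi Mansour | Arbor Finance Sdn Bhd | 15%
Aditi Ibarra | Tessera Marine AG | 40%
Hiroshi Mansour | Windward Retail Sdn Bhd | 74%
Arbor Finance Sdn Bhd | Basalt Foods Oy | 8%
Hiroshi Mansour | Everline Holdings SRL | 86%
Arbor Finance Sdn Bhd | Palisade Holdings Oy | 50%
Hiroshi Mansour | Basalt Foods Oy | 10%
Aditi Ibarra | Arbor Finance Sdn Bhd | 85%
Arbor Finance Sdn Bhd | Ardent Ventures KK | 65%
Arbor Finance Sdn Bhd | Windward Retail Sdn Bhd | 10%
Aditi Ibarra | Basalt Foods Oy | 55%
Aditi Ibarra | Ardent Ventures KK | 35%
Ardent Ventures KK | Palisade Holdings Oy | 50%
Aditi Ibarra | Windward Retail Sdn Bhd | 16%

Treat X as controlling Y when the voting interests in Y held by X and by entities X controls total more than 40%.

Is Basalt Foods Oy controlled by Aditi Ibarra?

Yes

Aditi holds 85% of Arbor, so Aditi controls Arbor.
Arbor and Aditi together hold 8% + 55% = 63% of Basalt, so Aditi controls Basalt.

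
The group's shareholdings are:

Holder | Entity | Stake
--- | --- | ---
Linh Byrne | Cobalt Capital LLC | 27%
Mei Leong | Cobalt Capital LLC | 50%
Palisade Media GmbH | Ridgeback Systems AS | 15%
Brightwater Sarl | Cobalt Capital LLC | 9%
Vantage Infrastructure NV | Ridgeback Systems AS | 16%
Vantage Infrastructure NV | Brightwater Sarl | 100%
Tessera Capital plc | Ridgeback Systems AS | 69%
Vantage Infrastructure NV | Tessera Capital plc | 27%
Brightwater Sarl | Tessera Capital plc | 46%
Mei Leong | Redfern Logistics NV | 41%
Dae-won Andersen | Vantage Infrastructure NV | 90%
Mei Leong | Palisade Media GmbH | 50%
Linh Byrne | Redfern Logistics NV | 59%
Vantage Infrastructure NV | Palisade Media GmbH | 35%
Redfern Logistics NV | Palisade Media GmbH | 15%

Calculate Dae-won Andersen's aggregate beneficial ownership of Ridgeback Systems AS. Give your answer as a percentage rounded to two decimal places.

64.46%

Dae-won reaches Ridgeback along 4 paths.
Via Vantage → Palisade: 90% × 35% × 15% = 4.725%.
Via Vantage: 90% × 16% = 14.4%.
Via Vantage → Brightwater → Tessera: 90% × 100% × 46% × 69% = 28.566%.
Via Vantage → Tessera: 90% × 27% × 69% = 16.767%.
Total: 4.725% + 14.4% + 28.566% + 16.767% = 64.458%.
Rounded: 64.46%.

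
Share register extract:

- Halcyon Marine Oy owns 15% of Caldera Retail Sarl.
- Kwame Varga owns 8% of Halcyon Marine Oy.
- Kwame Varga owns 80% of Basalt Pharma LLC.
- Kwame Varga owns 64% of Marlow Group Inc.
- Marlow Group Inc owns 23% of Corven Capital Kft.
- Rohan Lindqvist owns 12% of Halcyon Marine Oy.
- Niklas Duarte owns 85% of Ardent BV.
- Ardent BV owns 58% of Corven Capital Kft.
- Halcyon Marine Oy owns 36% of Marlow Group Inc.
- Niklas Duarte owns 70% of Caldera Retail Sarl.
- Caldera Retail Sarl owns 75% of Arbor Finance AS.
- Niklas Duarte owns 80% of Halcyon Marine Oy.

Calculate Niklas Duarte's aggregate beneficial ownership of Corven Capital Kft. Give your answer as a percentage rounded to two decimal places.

Niklas reaches Corven along 2 paths.
Via Halcyon → Marlow: 80% × 36% × 23% = 6.624%.
Via Ardent: 85% × 58% = 49.3%.
Total: 6.624% + 49.3% = 55.924%.
Rounded: 55.92%.

55.92%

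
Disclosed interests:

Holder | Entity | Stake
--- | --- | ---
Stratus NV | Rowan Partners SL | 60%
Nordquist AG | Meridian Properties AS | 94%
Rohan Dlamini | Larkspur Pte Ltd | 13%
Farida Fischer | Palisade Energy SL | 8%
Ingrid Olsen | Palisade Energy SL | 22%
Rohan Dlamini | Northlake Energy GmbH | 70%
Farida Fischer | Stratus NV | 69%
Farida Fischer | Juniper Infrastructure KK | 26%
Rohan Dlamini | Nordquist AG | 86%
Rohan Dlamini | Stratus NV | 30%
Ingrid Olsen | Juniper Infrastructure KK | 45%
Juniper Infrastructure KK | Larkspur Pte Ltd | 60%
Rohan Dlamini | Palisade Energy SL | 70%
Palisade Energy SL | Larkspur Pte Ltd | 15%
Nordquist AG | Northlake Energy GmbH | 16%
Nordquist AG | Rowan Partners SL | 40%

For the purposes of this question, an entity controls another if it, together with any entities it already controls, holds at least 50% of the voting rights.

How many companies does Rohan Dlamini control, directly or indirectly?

Rohan holds 70% of Palisade, so Rohan controls Palisade.
Rohan holds 86% of Nordquist, so Rohan controls Nordquist.
Nordquist holds 94% of Meridian, so Rohan controls Meridian.
Rohan and Nordquist together hold 70% + 16% = 86% of Northlake, so Rohan controls Northlake.
No other company's threshold is met.
Rohan controls 4 companies.

4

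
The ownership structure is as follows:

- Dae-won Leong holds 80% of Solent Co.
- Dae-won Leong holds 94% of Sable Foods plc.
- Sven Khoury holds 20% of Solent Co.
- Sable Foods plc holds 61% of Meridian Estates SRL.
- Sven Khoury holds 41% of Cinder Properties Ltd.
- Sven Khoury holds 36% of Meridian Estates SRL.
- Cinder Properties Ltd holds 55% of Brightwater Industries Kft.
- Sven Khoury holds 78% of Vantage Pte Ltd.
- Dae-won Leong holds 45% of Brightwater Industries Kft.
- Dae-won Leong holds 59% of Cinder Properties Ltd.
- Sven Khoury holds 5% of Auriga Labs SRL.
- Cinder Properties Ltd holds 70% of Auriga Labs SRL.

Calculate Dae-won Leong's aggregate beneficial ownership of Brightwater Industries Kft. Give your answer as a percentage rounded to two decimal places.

77.45%

Dae-won reaches Brightwater along 2 paths.
Via Cinder: 59% × 55% = 32.45%.
Direct stake: 45% = 45%.
Total: 32.45% + 45% = 77.45%.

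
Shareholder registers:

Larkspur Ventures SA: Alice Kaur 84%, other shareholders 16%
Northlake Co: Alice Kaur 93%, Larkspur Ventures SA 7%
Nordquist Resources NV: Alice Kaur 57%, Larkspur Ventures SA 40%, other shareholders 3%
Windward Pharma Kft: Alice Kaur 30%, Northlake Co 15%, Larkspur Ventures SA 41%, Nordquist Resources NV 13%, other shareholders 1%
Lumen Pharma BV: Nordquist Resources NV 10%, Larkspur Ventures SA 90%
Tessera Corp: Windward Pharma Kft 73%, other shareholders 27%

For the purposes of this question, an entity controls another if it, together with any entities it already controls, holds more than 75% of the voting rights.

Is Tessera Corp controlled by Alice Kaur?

No

Alice holds 84% of Larkspur, so Alice controls Larkspur.
Alice and Larkspur together hold 93% + 7% = 100% of Northlake, so Alice controls Northlake.
Alice and Larkspur together hold 57% + 40% = 97% of Nordquist, so Alice controls Nordquist.
Alice and Northlake and Larkspur and Nordquist together hold 30% + 15% + 41% + 13% = 99% of Windward, so Alice controls Windward.
Nordquist and Larkspur together hold 10% + 90% = 100% of Lumen, so Alice controls Lumen.
In Tessera, Alice's side holds only 73%, not > 75%.
So Alice does not control Tessera.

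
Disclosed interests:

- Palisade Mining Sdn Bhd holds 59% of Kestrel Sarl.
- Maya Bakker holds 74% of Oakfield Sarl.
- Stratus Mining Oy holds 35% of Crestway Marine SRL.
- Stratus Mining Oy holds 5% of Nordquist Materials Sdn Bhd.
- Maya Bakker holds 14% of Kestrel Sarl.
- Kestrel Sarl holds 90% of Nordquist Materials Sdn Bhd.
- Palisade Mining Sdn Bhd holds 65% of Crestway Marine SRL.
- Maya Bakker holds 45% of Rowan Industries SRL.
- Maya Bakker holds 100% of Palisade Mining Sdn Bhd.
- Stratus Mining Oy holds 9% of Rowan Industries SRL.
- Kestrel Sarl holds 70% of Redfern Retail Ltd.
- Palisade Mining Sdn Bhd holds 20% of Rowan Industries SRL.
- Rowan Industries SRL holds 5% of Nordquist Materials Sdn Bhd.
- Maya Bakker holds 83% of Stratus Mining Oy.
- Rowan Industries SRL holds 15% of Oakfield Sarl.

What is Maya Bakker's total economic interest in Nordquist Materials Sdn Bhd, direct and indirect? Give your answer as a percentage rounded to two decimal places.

73.47%

Maya reaches Nordquist along 6 paths.
Via Kestrel: 14% × 90% = 12.6%.
Via Palisade → Kestrel: 100% × 59% × 90% = 53.1%.
Via Rowan: 45% × 5% = 2.25%.
Via Stratus → Rowan: 83% × 9% × 5% = 0.3735%.
Via Palisade → Rowan: 100% × 20% × 5% = 1%.
Via Stratus: 83% × 5% = 4.15%.
Total: 12.6% + 53.1% + 2.25% + 0.3735% + 1% + 4.15% = 73.4735%.
Rounded: 73.47%.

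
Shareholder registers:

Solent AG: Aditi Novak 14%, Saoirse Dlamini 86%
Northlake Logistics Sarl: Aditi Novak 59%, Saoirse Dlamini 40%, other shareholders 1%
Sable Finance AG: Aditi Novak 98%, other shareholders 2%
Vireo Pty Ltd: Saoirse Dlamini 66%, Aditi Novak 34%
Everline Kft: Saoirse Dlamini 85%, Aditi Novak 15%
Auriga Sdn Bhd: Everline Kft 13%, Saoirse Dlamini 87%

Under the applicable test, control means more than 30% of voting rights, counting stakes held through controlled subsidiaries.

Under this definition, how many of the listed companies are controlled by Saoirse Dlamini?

Saoirse holds 86% of Solent, so Saoirse controls Solent.
Saoirse holds 40% of Northlake, so Saoirse controls Northlake.
Saoirse holds 66% of Vireo, so Saoirse controls Vireo.
Saoirse holds 85% of Everline, so Saoirse controls Everline.
Everline and Saoirse together hold 13% + 87% = 100% of Auriga, so Saoirse controls Auriga.
No other company's threshold is met.
Saoirse controls 5 companies.

5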